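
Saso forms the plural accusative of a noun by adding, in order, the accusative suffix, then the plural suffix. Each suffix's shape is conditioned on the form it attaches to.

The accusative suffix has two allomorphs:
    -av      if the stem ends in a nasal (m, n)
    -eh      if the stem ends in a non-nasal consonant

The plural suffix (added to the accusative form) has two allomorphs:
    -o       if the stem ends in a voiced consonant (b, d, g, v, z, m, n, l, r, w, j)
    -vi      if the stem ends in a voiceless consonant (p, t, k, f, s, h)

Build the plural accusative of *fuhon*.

fuhonavo

The final consonant of *fuhon* is /n/, which is a nasal, so the accusative suffix is -av, giving *fuhonav*.
The accusative form *fuhonav*: final consonant = /v/, voiced → -o → *fuhonavo*.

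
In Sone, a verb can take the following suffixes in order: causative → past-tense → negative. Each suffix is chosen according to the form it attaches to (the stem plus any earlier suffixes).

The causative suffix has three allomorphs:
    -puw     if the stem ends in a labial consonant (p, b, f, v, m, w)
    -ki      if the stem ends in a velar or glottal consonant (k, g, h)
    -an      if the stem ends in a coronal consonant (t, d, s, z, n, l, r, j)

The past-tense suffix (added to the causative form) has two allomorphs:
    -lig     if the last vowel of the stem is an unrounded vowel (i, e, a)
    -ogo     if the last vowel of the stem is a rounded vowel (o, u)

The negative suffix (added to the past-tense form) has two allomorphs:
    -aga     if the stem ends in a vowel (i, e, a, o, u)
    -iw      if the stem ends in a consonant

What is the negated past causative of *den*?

*den* — final consonant /n/ (coronal) → -an → *denan*.
Since the last vowel of the causative form *denan* is /a/ (an unrounded vowel), it takes -lig, giving *denanlig*.
The past-tense form *denanlig*: final sound = /g/, a consonant → -iw → *denanligiw*.

denanligiw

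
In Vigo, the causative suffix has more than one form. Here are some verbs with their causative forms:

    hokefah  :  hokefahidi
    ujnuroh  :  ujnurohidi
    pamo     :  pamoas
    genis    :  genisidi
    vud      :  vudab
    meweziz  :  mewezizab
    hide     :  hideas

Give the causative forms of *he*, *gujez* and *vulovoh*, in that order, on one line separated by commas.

The alternation tracks the final sound of the stem — -idi when the stem ends in a voiceless consonant (*hokefah*, *ujnuroh*, *genis*); -ab when the stem ends in a voiced consonant (*vud*, *meweziz*); -as when the stem ends in a vowel (*pamo*, *hide*).
Since the final sound of *he* is /e/ (a vowel), it takes -as, giving *heas*.
*gujez* — final sound /z/ (a voiced consonant) → -ab → *gujezab*.
The final sound of *vulovoh* is /h/, which is a voiceless consonant, so the suffix is -idi, giving *vulovohidi*.

heas, gujezab, vulovohidi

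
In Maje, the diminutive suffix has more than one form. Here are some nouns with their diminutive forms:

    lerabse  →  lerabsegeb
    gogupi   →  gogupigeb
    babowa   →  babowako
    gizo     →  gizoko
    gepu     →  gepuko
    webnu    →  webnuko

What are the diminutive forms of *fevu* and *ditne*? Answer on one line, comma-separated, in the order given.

fevuko, ditnegeb

Looking at the last vowel of each stem: -geb when the last vowel of the stem is a front vowel (*lerabse*, *gogupi*); -ko when the last vowel of the stem is a back vowel (*babowa*, *gizo*, *gepu*, *webnu*).
Since the last vowel of *fevu* is /u/ (a back vowel), it takes -ko, giving *fevuko*.
The last vowel of *ditne* is /e/, which is a front vowel, so the suffix is -geb, giving *ditnegeb*.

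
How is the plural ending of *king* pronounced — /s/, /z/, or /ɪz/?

The stem *king* ends in a voiced non-sibilant sound.
The plural suffix surfaces as /ɪz/ after sibilants, /s/ after other voiceless consonants, and /z/ after other voiced sounds.
So the plural -s on *king* is pronounced /z/.

/z/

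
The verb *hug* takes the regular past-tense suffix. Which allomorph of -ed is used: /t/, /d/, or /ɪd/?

/d/

The stem *hug* ends in a voiced sound other than /d/.
The -ed suffix is realized as /ɪd/ after /t, d/; as /t/ after other voiceless consonants; and as /d/ after other voiced sounds.
So -ed on *hug* is pronounced /d/.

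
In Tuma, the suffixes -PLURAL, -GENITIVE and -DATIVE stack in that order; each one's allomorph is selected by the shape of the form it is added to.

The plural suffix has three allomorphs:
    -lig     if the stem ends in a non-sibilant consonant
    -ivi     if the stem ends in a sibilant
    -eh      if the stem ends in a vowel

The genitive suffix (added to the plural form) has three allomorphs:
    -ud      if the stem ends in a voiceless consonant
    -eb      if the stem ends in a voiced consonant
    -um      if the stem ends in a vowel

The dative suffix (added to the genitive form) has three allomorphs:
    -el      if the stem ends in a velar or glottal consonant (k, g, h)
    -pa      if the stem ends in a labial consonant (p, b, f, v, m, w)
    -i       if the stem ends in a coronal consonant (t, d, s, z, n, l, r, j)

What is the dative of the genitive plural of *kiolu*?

The final sound of *kiolu* is /u/, which is a vowel, so the plural suffix is -eh, giving *kiolueh*.
The final sound of the plural form *kiolueh* is /h/, which is a voiceless consonant, so the genitive suffix is -ud, giving *kioluehud*.
The final consonant of the genitive form *kioluehud* is /d/, which is coronal, so the dative suffix is -i, giving *kioluehudi*.

kioluehudi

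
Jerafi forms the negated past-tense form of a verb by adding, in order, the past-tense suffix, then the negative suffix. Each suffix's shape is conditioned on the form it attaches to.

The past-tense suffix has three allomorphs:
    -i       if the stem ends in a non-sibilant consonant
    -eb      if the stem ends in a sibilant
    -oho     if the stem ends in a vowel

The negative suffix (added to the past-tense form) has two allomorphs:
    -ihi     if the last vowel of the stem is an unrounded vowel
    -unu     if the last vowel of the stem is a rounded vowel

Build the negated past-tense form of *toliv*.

The final sound of *toliv* is /v/, which is a non-sibilant consonant, so the past-tense suffix is -i, giving *tolivi*.
Since the last vowel of the past-tense form *tolivi* is /i/ (an unrounded vowel), it takes -ihi, giving *toliviihi*.

toliviihi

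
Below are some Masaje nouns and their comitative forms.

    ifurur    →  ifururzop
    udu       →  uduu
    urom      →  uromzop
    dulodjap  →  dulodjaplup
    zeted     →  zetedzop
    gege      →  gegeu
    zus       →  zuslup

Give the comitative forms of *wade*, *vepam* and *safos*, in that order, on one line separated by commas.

The pattern is voicing of the final sound: -lup when the stem ends in a voiceless consonant (*dulodjap*, *zus*); -zop when the stem ends in a voiced consonant (*ifurur*, *urom*, *zeted*); -u when the stem ends in a vowel (*udu*, *gege*).
Since the final sound of *wade* is /e/ (a vowel), it takes -u, giving *wadeu*.
The final sound of *vepam* is /m/, which is a voiced consonant, so the suffix is -zop, giving *vepamzop*.
*safos* — final sound /s/ (a voiceless consonant) → -lup → *safoslup*.

wadeu, vepamzop, safoslup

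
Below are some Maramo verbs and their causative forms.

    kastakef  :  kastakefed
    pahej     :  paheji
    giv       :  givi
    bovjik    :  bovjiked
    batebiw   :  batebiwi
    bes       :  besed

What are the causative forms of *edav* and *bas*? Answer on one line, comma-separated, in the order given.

edavi, based

The alternation tracks the final consonant of the stem — -ed when the stem ends in a voiceless consonant (*kastakef*, *bovjik*, *bes*); -i when the stem ends in a voiced consonant (*pahej*, *giv*, *batebiw*).
The final consonant of *edav* is /v/, which is voiced, so the suffix is -i, giving *edavi*.
Since the final consonant of *bas* is /s/ (voiceless), it takes -ed, giving *based*.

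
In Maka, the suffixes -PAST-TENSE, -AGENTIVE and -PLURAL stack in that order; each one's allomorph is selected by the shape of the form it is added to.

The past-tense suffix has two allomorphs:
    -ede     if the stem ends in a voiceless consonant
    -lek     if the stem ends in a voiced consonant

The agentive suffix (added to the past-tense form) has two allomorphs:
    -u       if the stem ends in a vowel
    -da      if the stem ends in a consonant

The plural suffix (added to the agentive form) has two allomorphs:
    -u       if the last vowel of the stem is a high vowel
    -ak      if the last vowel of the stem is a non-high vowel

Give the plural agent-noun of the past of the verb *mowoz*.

*mowoz*: final consonant = /z/, voiced → -lek → *mowozlek*.
The past-tense form *mowozlek* — final sound /k/ (a consonant) → -da → *mowozlekda*.
The last vowel of the agentive form *mowozlekda* is /a/, which is a non-high vowel, so the plural suffix is -ak, giving *mowozlekdaak*.

mowozlekdaak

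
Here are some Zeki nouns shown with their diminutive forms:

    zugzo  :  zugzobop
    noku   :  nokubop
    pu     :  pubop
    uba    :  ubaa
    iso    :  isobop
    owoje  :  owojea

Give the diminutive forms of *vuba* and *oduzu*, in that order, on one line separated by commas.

vubaa, oduzubop

Looking at the last vowel of each stem: -bop when the last vowel of the stem is a rounded vowel (*zugzo*, *noku*, *pu*, *iso*); -a when the last vowel of the stem is an unrounded vowel (*uba*, *owoje*).
The last vowel of *vuba* is /a/, which is an unrounded vowel, so the suffix is -a, giving *vubaa*.
*oduzu* — last vowel /u/ (a rounded vowel) → -bop → *oduzubop*.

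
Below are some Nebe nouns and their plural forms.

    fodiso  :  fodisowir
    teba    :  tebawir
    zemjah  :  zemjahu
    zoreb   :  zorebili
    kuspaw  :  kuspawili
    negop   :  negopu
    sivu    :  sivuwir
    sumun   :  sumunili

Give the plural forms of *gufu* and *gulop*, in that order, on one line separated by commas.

gufuwir, gulopu

The alternation tracks the final sound of the stem — -u when the stem ends in a voiceless consonant (*zemjah*, *negop*); -ili when the stem ends in a voiced consonant (*zoreb*, *kuspaw*, *sumun*); -wir when the stem ends in a vowel (*fodiso*, *teba*, *sivu*).
Since the final sound of *gufu* is /u/ (a vowel), it takes -wir, giving *gufuwir*.
*gulop*: final sound = /p/, a voiceless consonant → -u → *gulopu*.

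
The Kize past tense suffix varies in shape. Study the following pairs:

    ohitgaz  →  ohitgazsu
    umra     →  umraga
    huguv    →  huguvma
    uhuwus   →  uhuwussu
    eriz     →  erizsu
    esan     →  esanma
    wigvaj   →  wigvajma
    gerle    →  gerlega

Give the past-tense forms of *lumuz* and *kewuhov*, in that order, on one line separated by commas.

lumuzsu, kewuhovma

The alternation tracks the final sound of the stem — -su when the stem ends in a sibilant (*ohitgaz*, *uhuwus*, *eriz*); -ma when the stem ends in a non-sibilant consonant (*huguv*, *esan*, *wigvaj*); -ga when the stem ends in a vowel (*umra*, *gerle*).
Since the final sound of *lumuz* is /z/ (a sibilant), it takes -su, giving *lumuzsu*.
*kewuhov*: final sound = /v/, a non-sibilant consonant → -ma → *kewuhovma*.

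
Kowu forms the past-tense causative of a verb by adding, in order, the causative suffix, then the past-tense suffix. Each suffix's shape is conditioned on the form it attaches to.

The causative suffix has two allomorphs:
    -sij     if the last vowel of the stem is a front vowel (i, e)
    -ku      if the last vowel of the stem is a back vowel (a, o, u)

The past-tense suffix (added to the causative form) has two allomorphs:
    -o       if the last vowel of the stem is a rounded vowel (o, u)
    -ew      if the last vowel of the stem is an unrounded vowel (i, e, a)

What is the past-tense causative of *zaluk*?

zalukkuo

*zaluk* — last vowel /u/ (a back vowel) → -ku → *zalukku*.
Since the last vowel of the causative form *zalukku* is /u/ (a rounded vowel), it takes -o, giving *zalukkuo*.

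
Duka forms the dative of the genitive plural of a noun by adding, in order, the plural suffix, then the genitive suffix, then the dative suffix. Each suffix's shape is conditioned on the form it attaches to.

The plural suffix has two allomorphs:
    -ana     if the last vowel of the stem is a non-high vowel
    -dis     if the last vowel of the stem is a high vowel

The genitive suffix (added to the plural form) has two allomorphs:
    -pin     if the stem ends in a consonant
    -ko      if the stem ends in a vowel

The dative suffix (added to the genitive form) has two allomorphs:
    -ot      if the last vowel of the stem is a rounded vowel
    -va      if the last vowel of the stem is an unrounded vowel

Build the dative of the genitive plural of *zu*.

*zu* — last vowel /u/ (a high vowel) → -dis → *zudis*.
The plural form *zudis*: final sound = /s/, a consonant → -pin → *zudispin*.
The genitive form *zudispin* — last vowel /i/ (an unrounded vowel) → -va → *zudispinva*.

zudispinva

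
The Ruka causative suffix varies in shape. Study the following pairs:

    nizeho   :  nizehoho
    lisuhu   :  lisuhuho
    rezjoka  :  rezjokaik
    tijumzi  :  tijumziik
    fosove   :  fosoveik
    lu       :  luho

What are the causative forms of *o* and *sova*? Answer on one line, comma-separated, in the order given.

oho, sovaik

Looking at the last vowel of each stem: -ho when the last vowel of the stem is a rounded vowel (*nizeho*, *lisuhu*, *lu*); -ik when the last vowel of the stem is an unrounded vowel (*rezjoka*, *tijumzi*, *fosove*).
Since the last vowel of *o* is /o/ (a rounded vowel), it takes -ho, giving *oho*.
*sova* — last vowel /a/ (an unrounded vowel) → -ik → *sovaik*.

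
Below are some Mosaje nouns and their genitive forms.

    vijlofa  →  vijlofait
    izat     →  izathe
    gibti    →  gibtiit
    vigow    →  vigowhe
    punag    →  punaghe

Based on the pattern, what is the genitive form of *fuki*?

fukiit

The pattern is consonant vs. vowel: -he when the stem ends in a consonant (*izat*, *vigow*, *punag*); -it when the stem ends in a vowel (*vijlofa*, *gibti*).
*fuki*: final sound = /i/, a vowel → -it → *fukiit*.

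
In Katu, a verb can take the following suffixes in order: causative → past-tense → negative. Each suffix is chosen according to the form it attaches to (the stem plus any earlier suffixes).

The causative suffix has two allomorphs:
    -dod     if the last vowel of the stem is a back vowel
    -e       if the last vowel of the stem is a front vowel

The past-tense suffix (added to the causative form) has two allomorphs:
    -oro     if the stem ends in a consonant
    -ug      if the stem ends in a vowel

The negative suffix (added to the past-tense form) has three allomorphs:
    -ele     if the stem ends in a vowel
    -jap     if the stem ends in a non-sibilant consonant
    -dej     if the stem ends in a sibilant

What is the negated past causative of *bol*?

*bol* — last vowel /o/ (a back vowel) → -dod → *boldod*.
The final sound of the causative form *boldod* is /d/, which is a consonant, so the past-tense suffix is -oro, giving *boldodoro*.
The final sound of the past-tense form *boldodoro* is /o/, which is a vowel, so the negative suffix is -ele, giving *boldodoroele*.

boldodoroele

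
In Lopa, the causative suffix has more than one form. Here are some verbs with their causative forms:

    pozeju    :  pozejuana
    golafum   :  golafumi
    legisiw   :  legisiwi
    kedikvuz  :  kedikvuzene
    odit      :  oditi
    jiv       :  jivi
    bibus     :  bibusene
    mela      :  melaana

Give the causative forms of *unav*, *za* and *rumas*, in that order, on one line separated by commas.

The alternation tracks the final sound of the stem — -ene when the stem ends in a sibilant (*kedikvuz*, *bibus*); -i when the stem ends in a non-sibilant consonant (*golafum*, *legisiw*, *odit*, *jiv*); -ana when the stem ends in a vowel (*pozeju*, *mela*).
The final sound of *unav* is /v/, which is a non-sibilant consonant, so the suffix is -i, giving *unavi*.
*za* — final sound /a/ (a vowel) → -ana → *zaana*.
Since the final sound of *rumas* is /s/ (a sibilant), it takes -ene, giving *rumasene*.

unavi, zaana, rumasene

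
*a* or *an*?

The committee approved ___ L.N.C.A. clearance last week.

an

The indefinite article is chosen by the initial *sound* of the following word, not its spelling.
The initialism *L.N.C.A.* is read letter by letter; the first letter, L, is pronounced /ɛl/, which begins with a vowel sound.
So the article is *an*: The committee approved an L.N.C.A. clearance last week.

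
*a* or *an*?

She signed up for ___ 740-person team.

a

The indefinite article is chosen by the initial *sound* of the following word, not its spelling.
The number *740* is spoken "seven hundred …", beginning with /ˈsɛvən/ — a consonant sound.
So the article is *a*: She signed up for a 740-person team.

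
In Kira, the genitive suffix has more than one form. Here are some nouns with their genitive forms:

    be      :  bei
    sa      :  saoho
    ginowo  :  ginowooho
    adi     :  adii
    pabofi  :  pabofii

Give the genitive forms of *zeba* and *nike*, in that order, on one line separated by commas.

The pattern is front/back vowel harmony: -i when the last vowel of the stem is a front vowel (*be*, *adi*, *pabofi*); -oho when the last vowel of the stem is a back vowel (*sa*, *ginowo*).
*zeba* — last vowel /a/ (a back vowel) → -oho → *zebaoho*.
The last vowel of *nike* is /e/, which is a front vowel, so the suffix is -i, giving *nikei*.

zebaoho, nikei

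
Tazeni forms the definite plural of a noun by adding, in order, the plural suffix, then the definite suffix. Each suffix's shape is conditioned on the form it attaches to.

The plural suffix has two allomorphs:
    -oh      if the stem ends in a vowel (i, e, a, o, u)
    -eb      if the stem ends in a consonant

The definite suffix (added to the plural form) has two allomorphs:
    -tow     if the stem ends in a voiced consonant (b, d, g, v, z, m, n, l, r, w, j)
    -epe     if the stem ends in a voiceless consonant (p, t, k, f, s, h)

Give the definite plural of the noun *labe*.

*labe* — final sound /e/ (a vowel) → -oh → *labeoh*.
The final consonant of the plural form *labeoh* is /h/, which is voiceless, so the definite suffix is -epe, giving *labeohepe*.

labeohepe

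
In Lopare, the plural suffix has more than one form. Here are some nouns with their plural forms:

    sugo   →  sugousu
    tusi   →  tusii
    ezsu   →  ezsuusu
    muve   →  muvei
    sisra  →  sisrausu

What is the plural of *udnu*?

udnuusu

The alternation tracks the last vowel of the stem — -i when the last vowel of the stem is a front vowel (*tusi*, *muve*); -usu when the last vowel of the stem is a back vowel (*sugo*, *ezsu*, *sisra*).
Since the last vowel of *udnu* is /u/ (a back vowel), it takes -usu, giving *udnuusu*.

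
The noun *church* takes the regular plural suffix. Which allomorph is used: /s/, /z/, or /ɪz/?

The stem *church* ends in a sibilant (/s, z, ʃ, ʒ, tʃ, dʒ/).
The plural suffix surfaces as /ɪz/ after sibilants, /s/ after other voiceless consonants, and /z/ after other voiced sounds.
So the plural -s on *church* is pronounced /ɪz/.

/ɪz/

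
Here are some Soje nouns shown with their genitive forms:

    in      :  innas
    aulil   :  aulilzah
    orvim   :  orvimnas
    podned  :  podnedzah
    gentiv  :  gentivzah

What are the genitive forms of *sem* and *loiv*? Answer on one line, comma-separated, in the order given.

semnas, loivzah

Looking at the final consonant of each stem: -nas when the stem ends in a nasal (*in*, *orvim*); -zah when the stem ends in a non-nasal consonant (*aulil*, *podned*, *gentiv*).
The final consonant of *sem* is /m/, which is a nasal, so the suffix is -nas, giving *semnas*.
Since the final consonant of *loiv* is /v/ (non-nasal), it takes -zah, giving *loivzah*.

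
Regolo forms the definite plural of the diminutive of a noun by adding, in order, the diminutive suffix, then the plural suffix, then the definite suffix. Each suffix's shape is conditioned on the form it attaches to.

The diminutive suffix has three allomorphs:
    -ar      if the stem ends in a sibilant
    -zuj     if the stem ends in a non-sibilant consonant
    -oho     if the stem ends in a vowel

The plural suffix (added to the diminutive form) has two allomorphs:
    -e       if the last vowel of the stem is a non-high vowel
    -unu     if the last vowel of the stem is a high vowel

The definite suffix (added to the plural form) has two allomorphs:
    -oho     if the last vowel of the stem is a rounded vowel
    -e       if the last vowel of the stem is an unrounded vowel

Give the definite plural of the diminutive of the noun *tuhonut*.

*tuhonut* — final sound /t/ (a non-sibilant consonant) → -zuj → *tuhonutzuj*.
The diminutive form *tuhonutzuj*: last vowel = /u/, a high vowel → -unu → *tuhonutzujunu*.
The plural form *tuhonutzujunu* — last vowel /u/ (a rounded vowel) → -oho → *tuhonutzujunuoho*.

tuhonutzujunuoho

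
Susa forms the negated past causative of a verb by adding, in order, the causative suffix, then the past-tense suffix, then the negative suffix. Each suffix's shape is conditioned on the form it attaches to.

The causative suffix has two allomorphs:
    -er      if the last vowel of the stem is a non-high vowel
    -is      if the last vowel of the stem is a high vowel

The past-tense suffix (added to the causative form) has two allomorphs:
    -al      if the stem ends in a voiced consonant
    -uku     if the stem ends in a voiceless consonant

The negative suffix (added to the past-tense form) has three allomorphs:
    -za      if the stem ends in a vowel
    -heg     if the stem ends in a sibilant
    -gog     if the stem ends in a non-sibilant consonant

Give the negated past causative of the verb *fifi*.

fifiisukuza

Since the last vowel of *fifi* is /i/ (a high vowel), it takes -is, giving *fifiis*.
The final consonant of the causative form *fifiis* is /s/, which is voiceless, so the past-tense suffix is -uku, giving *fifiisuku*.
Since the final sound of the past-tense form *fifiisuku* is /u/ (a vowel), it takes -za, giving *fifiisukuza*.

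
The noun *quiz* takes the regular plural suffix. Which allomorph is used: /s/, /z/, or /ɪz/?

The stem *quiz* ends in a sibilant (/s, z, ʃ, ʒ, tʃ, dʒ/).
The plural suffix surfaces as /ɪz/ after sibilants, /s/ after other voiceless consonants, and /z/ after other voiced sounds.
So the plural -s on *quiz* is pronounced /ɪz/.

/ɪz/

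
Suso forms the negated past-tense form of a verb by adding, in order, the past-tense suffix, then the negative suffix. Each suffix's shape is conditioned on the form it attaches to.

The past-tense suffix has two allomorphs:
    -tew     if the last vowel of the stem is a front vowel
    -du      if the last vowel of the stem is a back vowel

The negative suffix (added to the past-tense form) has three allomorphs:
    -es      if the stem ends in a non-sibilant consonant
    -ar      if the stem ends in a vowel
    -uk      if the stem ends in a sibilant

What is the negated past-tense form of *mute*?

The last vowel of *mute* is /e/, which is a front vowel, so the past-tense suffix is -tew, giving *mutetew*.
The past-tense form *mutetew* — final sound /w/ (a non-sibilant consonant) → -es → *mutetewes*.

mutetewes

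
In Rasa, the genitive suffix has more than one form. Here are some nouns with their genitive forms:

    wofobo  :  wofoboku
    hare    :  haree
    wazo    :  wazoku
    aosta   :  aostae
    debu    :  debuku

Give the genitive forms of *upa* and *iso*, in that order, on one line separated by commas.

The pattern is rounding harmony: -ku when the last vowel of the stem is a rounded vowel (*wofobo*, *wazo*, *debu*); -e when the last vowel of the stem is an unrounded vowel (*hare*, *aosta*).
*upa* — last vowel /a/ (an unrounded vowel) → -e → *upae*.
Since the last vowel of *iso* is /o/ (a rounded vowel), it takes -ku, giving *isoku*.

upae, isoku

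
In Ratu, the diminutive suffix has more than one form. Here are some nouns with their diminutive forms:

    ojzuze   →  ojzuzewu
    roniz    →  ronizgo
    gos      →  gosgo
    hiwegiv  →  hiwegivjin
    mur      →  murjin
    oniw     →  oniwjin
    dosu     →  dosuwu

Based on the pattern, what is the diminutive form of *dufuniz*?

Looking at the final sound of each stem: -go when the stem ends in a sibilant (*roniz*, *gos*); -jin when the stem ends in a non-sibilant consonant (*hiwegiv*, *mur*, *oniw*); -wu when the stem ends in a vowel (*ojzuze*, *dosu*).
The final sound of *dufuniz* is /z/, which is a sibilant, so the suffix is -go, giving *dufunizgo*.

dufunizgo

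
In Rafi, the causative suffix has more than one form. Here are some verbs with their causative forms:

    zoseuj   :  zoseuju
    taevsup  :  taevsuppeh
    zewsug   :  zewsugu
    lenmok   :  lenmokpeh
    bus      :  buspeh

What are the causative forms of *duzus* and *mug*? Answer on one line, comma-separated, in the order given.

The pattern is voicing of the final consonant: -peh when the stem ends in a voiceless consonant (*taevsup*, *lenmok*, *bus*); -u when the stem ends in a voiced consonant (*zoseuj*, *zewsug*).
Since the final consonant of *duzus* is /s/ (voiceless), it takes -peh, giving *duzuspeh*.
*mug*: final consonant = /g/, voiced → -u → *mugu*.

duzuspeh, mugu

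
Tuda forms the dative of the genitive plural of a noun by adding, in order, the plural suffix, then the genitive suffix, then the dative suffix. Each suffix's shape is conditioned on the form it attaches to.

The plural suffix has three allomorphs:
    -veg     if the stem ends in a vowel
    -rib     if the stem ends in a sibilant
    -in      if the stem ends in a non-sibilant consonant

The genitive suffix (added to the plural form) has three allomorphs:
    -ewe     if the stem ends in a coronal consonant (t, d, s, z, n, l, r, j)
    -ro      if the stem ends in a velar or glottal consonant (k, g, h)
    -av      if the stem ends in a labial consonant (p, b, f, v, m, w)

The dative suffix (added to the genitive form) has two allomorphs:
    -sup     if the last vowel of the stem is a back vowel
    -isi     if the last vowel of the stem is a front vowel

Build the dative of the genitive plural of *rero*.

rerovegrosup

Since the final sound of *rero* is /o/ (a vowel), it takes -veg, giving *reroveg*.
The final consonant of the plural form *reroveg* is /g/, which is velar/glottal, so the genitive suffix is -ro, giving *rerovegro*.
The genitive form *rerovegro* — last vowel /o/ (a back vowel) → -sup → *rerovegrosup*.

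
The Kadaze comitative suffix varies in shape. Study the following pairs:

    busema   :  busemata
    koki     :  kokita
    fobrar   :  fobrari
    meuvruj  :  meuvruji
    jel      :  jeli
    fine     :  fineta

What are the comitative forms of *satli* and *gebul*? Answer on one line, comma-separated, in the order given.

satlita, gebuli

The suffix is conditioned by the final sound: -i when the stem ends in a consonant (*fobrar*, *meuvruj*, *jel*); -ta when the stem ends in a vowel (*busema*, *koki*, *fine*).
Since the final sound of *satli* is /i/ (a vowel), it takes -ta, giving *satlita*.
The final sound of *gebul* is /l/, which is a consonant, so the suffix is -i, giving *gebuli*.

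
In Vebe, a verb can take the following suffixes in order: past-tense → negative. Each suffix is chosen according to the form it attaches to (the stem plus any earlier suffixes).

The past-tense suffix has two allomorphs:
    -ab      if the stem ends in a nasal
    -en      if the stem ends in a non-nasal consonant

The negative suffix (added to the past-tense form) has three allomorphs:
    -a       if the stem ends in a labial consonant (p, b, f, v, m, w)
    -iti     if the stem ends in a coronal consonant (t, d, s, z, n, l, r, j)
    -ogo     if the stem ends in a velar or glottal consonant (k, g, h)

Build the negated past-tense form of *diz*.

dizeniti

The final consonant of *diz* is /z/, which is non-nasal, so the past-tense suffix is -en, giving *dizen*.
Since the final consonant of the past-tense form *dizen* is /n/ (coronal), it takes -iti, giving *dizeniti*.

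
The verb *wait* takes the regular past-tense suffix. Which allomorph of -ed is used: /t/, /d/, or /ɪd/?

The stem *wait* ends in /t/ or /d/.
The -ed suffix is realized as /ɪd/ after /t, d/; as /t/ after other voiceless consonants; and as /d/ after other voiced sounds.
So -ed on *wait* is pronounced /ɪd/.

/ɪd/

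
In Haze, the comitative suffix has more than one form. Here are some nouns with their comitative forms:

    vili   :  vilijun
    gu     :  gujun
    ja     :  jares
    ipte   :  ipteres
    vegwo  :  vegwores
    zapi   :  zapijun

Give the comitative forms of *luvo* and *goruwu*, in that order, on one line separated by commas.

luvores, goruwujun

The suffix is conditioned by the last vowel: -jun when the last vowel of the stem is a high vowel (*vili*, *gu*, *zapi*); -res when the last vowel of the stem is a non-high vowel (*ja*, *ipte*, *vegwo*).
Since the last vowel of *luvo* is /o/ (a non-high vowel), it takes -res, giving *luvores*.
The last vowel of *goruwu* is /u/, which is a high vowel, so the suffix is -jun, giving *goruwujun*.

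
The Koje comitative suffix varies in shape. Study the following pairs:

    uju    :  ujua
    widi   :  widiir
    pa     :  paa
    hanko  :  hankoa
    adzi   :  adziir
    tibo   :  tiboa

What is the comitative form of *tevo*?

The pattern is front/back vowel harmony: -ir when the last vowel of the stem is a front vowel (*widi*, *adzi*); -a when the last vowel of the stem is a back vowel (*uju*, *pa*, *hanko*, *tibo*).
Since the last vowel of *tevo* is /o/ (a back vowel), it takes -a, giving *tevoa*.

tevoa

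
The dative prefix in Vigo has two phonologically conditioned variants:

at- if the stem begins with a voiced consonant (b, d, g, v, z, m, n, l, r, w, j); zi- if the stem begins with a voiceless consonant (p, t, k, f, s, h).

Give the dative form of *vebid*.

*vebid*: first consonant = /v/, voiced → at- → *atvebid*.

atvebid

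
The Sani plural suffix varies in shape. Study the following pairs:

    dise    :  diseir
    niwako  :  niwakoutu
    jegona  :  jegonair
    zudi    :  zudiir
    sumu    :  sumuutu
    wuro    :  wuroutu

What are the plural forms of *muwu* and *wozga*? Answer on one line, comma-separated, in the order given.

muwuutu, wozgair

The alternation tracks the last vowel of the stem — -utu when the last vowel of the stem is a rounded vowel (*niwako*, *sumu*, *wuro*); -ir when the last vowel of the stem is an unrounded vowel (*dise*, *jegona*, *zudi*).
*muwu* — last vowel /u/ (a rounded vowel) → -utu → *muwuutu*.
Since the last vowel of *wozga* is /a/ (an unrounded vowel), it takes -ir, giving *wozgair*.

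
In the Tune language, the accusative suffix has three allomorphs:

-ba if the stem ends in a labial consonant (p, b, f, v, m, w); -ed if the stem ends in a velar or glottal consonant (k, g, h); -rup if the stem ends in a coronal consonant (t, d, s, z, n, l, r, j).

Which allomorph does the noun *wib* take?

Since the final consonant of *wib* is /b/ (labial), it takes -ba.

-ba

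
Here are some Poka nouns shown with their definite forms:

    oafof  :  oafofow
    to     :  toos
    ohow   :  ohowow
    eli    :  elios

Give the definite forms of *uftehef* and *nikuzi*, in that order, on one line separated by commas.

The pattern is consonant vs. vowel: -ow when the stem ends in a consonant (*oafof*, *ohow*); -os when the stem ends in a vowel (*to*, *eli*).
The final sound of *uftehef* is /f/, which is a consonant, so the suffix is -ow, giving *uftehefow*.
*nikuzi* — final sound /i/ (a vowel) → -os → *nikuzios*.

uftehefow, nikuzios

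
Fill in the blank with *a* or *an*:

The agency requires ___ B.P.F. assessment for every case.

The indefinite article is chosen by the initial *sound* of the following word, not its spelling.
The initialism *B.P.F.* is read letter by letter; the first letter, B, is pronounced /biː/, which begins with a consonant sound.
So the article is *a*: The agency requires a B.P.F. assessment for every case.

a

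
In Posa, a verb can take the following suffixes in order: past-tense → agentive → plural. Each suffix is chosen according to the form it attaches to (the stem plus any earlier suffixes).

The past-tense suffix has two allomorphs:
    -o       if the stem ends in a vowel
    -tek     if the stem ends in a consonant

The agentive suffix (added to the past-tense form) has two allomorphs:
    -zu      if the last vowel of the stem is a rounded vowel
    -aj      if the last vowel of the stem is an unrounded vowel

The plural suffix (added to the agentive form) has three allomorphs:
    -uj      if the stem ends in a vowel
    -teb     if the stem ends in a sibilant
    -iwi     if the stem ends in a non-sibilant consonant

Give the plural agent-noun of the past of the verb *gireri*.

*gireri* — final sound /i/ (a vowel) → -o → *girerio*.
The past-tense form *girerio*: last vowel = /o/, a rounded vowel → -zu → *gireriozu*.
The agentive form *gireriozu*: final sound = /u/, a vowel → -uj → *gireriozuuj*.

gireriozuuj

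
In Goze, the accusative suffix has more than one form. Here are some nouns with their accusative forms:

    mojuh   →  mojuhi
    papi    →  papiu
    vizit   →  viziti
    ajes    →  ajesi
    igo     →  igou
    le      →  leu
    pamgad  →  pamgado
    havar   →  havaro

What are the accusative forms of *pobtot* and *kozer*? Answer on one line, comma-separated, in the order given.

The suffix is conditioned by the final sound: -i when the stem ends in a voiceless consonant (*mojuh*, *vizit*, *ajes*); -o when the stem ends in a voiced consonant (*pamgad*, *havar*); -u when the stem ends in a vowel (*papi*, *igo*, *le*).
Since the final sound of *pobtot* is /t/ (a voiceless consonant), it takes -i, giving *pobtoti*.
*kozer* — final sound /r/ (a voiced consonant) → -o → *kozero*.

pobtoti, kozero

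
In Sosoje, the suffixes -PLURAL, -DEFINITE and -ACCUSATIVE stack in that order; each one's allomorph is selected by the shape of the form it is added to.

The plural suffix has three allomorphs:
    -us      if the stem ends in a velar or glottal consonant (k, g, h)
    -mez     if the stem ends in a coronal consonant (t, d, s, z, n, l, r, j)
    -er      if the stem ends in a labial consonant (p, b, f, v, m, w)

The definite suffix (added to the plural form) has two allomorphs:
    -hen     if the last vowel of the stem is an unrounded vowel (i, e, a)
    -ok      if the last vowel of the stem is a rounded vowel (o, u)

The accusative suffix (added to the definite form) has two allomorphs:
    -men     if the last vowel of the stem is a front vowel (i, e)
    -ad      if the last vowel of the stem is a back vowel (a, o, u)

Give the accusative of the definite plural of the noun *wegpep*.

*wegpep*: final consonant = /p/, labial → -er → *wegpeper*.
The last vowel of the plural form *wegpeper* is /e/, which is an unrounded vowel, so the definite suffix is -hen, giving *wegpeperhen*.
The definite form *wegpeperhen*: last vowel = /e/, a front vowel → -men → *wegpeperhenmen*.

wegpeperhenmen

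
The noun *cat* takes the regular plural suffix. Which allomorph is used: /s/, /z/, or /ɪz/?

The stem *cat* ends in a voiceless non-sibilant consonant.
The plural suffix surfaces as /ɪz/ after sibilants, /s/ after other voiceless consonants, and /z/ after other voiced sounds.
So the plural -s on *cat* is pronounced /s/.

/s/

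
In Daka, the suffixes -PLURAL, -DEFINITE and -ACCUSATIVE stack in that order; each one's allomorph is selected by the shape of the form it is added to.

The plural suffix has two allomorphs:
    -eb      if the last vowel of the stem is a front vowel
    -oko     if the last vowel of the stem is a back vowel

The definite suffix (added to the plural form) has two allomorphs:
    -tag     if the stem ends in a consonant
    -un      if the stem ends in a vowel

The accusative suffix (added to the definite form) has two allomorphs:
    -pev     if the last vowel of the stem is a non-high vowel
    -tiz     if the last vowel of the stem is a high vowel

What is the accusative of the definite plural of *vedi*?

Since the last vowel of *vedi* is /i/ (a front vowel), it takes -eb, giving *vedieb*.
Since the final sound of the plural form *vedieb* is /b/ (a consonant), it takes -tag, giving *vediebtag*.
The definite form *vediebtag* — last vowel /a/ (a non-high vowel) → -pev → *vediebtagpev*.

vediebtagpev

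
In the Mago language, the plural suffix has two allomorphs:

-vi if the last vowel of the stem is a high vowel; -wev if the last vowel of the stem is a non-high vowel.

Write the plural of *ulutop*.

ulutopwev

*ulutop*: last vowel = /o/, a non-high vowel → -wev → *ulutopwev*.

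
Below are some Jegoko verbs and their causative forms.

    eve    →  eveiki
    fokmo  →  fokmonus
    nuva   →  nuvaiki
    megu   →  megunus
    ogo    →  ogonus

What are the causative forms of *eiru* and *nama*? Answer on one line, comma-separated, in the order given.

eirunus, namaiki

The alternation tracks the last vowel of the stem — -nus when the last vowel of the stem is a rounded vowel (*fokmo*, *megu*, *ogo*); -iki when the last vowel of the stem is an unrounded vowel (*eve*, *nuva*).
*eiru*: last vowel = /u/, a rounded vowel → -nus → *eirunus*.
The last vowel of *nama* is /a/, which is an unrounded vowel, so the suffix is -iki, giving *namaiki*.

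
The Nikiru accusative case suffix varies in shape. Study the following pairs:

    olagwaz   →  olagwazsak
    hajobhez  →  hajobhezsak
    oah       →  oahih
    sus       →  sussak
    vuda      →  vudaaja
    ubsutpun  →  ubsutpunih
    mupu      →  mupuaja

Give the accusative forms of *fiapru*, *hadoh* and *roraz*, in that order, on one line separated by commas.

fiapruaja, hadohih, rorazsak

Looking at the final sound of each stem: -sak when the stem ends in a sibilant (*olagwaz*, *hajobhez*, *sus*); -ih when the stem ends in a non-sibilant consonant (*oah*, *ubsutpun*); -aja when the stem ends in a vowel (*vuda*, *mupu*).
*fiapru*: final sound = /u/, a vowel → -aja → *fiapruaja*.
Since the final sound of *hadoh* is /h/ (a non-sibilant consonant), it takes -ih, giving *hadohih*.
*roraz*: final sound = /z/, a sibilant → -sak → *rorazsak*.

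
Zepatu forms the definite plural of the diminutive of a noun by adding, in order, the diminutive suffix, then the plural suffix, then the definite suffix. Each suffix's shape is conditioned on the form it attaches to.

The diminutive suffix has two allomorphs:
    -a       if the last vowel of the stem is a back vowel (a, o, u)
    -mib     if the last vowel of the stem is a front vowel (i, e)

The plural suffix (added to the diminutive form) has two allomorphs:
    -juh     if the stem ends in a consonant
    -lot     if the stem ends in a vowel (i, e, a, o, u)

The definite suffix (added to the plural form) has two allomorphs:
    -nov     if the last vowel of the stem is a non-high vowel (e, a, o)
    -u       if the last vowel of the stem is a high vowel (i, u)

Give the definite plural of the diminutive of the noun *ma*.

maalotnov

Since the last vowel of *ma* is /a/ (a back vowel), it takes -a, giving *maa*.
Since the final sound of the diminutive form *maa* is /a/ (a vowel), it takes -lot, giving *maalot*.
The plural form *maalot* — last vowel /o/ (a non-high vowel) → -nov → *maalotnov*.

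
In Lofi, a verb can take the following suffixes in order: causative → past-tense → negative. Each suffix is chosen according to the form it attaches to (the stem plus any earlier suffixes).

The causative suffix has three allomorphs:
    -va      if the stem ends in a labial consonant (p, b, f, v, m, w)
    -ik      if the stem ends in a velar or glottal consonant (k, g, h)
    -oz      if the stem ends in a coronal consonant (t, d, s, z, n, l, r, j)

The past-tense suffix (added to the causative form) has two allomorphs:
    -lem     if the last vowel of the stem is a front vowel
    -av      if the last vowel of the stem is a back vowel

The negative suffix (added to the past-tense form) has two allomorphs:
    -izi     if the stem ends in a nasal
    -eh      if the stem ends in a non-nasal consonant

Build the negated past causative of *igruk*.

igrukiklemizi

*igruk* — final consonant /k/ (velar/glottal) → -ik → *igrukik*.
Since the last vowel of the causative form *igrukik* is /i/ (a front vowel), it takes -lem, giving *igrukiklem*.
The past-tense form *igrukiklem*: final consonant = /m/, a nasal → -izi → *igrukiklemizi*.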